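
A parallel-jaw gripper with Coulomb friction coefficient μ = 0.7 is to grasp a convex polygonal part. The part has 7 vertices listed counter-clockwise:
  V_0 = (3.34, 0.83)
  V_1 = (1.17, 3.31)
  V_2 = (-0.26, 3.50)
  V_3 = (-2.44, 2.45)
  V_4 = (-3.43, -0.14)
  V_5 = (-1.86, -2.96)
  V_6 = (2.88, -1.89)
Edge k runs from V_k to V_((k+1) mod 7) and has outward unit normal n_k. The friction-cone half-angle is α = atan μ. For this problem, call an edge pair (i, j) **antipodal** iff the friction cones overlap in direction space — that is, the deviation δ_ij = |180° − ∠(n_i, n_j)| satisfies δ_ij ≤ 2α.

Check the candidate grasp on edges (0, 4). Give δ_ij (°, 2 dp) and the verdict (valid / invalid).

δ = 12.08°, valid

α = atan 0.7 = 34.99°;  2α = 69.98°
edge 0: e_0 = (-2.17, +2.48);  n_0 = (+0.7526, +0.6585)
edge 4: e_4 = (+1.57, -2.82);  n_4 = (-0.8737, -0.4864)
∠(n_0, n_4) = 167.92°
δ = |180° − 167.92°| = 12.08°
12.08° ≤ 2α = 69.98°  →  valid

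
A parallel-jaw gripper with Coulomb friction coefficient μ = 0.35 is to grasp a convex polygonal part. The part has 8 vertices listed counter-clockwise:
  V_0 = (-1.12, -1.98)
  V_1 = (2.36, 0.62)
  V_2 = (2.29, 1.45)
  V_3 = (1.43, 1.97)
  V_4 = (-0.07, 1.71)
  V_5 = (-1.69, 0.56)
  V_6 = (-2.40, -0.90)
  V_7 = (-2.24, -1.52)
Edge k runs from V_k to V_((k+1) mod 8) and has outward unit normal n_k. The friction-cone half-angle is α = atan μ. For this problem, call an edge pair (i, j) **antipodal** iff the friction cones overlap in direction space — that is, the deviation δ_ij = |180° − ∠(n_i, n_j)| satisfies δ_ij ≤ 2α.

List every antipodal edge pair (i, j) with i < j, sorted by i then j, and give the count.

count = 7; pairs: (0,3), (0,4), (0,5), (1,5), (1,6), (2,7), (3,7)

α = atan 0.35 = 19.29°;  2α = 38.58°
n_0 = (+0.5985, -0.8011)
n_1 = (+0.9965, +0.0840)
n_2 = (+0.5174, +0.8557)
n_3 = (-0.1708, +0.9853)
n_4 = (-0.5789, +0.8154)
n_5 = (-0.8993, +0.4373)
n_6 = (-0.9683, -0.2499)
n_7 = (-0.3799, -0.9250)
  (0,1): δ = 121.94°  ·
  (0,2): δ = 67.92°  ·
  (0,3): δ = 26.93°  ✓
  (0,4): δ = 1.39°  ✓
  (0,5): δ = 27.30°  ✓
  (0,6): δ = 67.71°  ·
  (0,7): δ = 120.91°  ·
  (1,2): δ = 125.98°  ·
  (1,3): δ = 84.99°  ·
  (1,4): δ = 59.45°  ·
  (1,5): δ = 30.75°  ✓
  (1,6): δ = 9.65°  ✓
  (1,7): δ = 62.85°  ·
  (2,3): δ = 139.01°  ·
  (2,4): δ = 113.47°  ·
  (2,5): δ = 84.77°  ·
  (2,6): δ = 44.37°  ·
  (2,7): δ = 8.83°  ✓
  (3,4): δ = 154.46°  ·
  (3,5): δ = 125.77°  ·
  (3,6): δ = 85.36°  ·
  (3,7): δ = 32.16°  ✓
  (4,5): δ = 151.30°  ·
  (4,6): δ = 110.90°  ·
  (4,7): δ = 57.70°  ·
  (5,6): δ = 139.60°  ·
  (5,7): δ = 86.39°  ·
  (6,7): δ = 126.80°  ·
antipodal pairs: 7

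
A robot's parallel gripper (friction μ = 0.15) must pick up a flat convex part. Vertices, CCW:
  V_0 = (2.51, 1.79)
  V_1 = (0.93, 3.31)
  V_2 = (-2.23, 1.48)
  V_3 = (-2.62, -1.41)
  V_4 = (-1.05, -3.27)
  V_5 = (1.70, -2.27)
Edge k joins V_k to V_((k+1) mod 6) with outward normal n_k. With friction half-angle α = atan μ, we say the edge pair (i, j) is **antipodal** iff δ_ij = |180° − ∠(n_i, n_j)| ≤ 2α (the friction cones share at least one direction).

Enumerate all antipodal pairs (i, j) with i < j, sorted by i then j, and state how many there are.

α = atan 0.15 = 8.53°;  2α = 17.06°
n_0 = (+0.6933, +0.7207)
n_1 = (-0.5011, +0.8654)
n_2 = (-0.9910, +0.1337)
n_3 = (-0.7642, -0.6450)
n_4 = (+0.3417, -0.9398)
n_5 = (+0.9807, -0.1957)
  (0,1): δ = 106.03°  ·
  (0,2): δ = 53.79°  ·
  (0,3): δ = 5.94°  ✓
  (0,4): δ = 63.87°  ·
  (0,5): δ = 122.61°  ·
  (1,2): δ = 127.76°  ·
  (1,3): δ = 79.91°  ·
  (1,4): δ = 10.09°  ✓
  (1,5): δ = 48.64°  ·
  (2,3): δ = 132.15°  ·
  (2,4): δ = 62.33°  ·
  (2,5): δ = 3.60°  ✓
  (3,4): δ = 110.18°  ·
  (3,5): δ = 51.45°  ·
  (4,5): δ = 121.27°  ·
antipodal pairs: 3

count = 3; pairs: (0,3), (1,4), (2,5)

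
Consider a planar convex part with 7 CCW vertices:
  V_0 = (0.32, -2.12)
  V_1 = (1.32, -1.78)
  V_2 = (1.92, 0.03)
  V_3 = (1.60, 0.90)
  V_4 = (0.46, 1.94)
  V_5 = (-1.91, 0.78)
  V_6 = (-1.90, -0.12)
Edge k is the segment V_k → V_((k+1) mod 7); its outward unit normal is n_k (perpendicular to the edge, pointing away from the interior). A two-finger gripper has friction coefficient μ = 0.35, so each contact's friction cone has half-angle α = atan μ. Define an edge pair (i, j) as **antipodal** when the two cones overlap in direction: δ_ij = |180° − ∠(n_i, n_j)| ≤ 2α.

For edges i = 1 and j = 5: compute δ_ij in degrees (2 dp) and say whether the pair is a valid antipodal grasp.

α = atan 0.35 = 19.29°;  2α = 38.58°
edge 1: e_1 = (+0.60, +1.81);  n_1 = (+0.9492, -0.3147)
edge 5: e_5 = (+0.01, -0.90);  n_5 = (-0.9999, -0.0111)
∠(n_1, n_5) = 161.02°
δ = |180° − 161.02°| = 18.98°
18.98° ≤ 2α = 38.58°  →  valid

δ = 18.98°, valid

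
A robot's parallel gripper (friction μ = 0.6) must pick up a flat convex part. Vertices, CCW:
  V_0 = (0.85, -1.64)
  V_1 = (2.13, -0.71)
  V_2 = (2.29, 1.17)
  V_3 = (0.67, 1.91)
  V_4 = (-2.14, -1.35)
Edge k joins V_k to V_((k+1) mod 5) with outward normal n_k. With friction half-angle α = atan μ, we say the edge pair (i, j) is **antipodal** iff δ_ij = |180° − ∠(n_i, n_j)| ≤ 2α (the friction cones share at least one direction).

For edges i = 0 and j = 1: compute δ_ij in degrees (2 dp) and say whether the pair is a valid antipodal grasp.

δ = 130.87°, invalid

α = atan 0.6 = 30.96°;  2α = 61.93°
edge 0: e_0 = (+1.28, +0.93);  n_0 = (+0.5878, -0.8090)
edge 1: e_1 = (+0.16, +1.88);  n_1 = (+0.9964, -0.0848)
∠(n_0, n_1) = 49.13°
δ = |180° − 49.13°| = 130.87°
130.87° > 2α = 61.93°  →  invalid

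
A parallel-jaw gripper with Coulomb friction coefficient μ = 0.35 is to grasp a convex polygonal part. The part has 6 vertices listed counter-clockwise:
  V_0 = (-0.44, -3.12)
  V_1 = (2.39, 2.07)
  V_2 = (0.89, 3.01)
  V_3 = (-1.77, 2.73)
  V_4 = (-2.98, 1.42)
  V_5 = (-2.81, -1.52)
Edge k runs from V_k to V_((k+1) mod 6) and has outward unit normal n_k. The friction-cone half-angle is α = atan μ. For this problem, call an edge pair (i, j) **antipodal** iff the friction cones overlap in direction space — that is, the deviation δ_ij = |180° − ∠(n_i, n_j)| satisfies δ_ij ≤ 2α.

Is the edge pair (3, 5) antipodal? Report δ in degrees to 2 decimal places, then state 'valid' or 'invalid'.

α = atan 0.35 = 19.29°;  2α = 38.58°
edge 3: e_3 = (-1.21, -1.31);  n_3 = (-0.7346, +0.6785)
edge 5: e_5 = (+2.37, -1.60);  n_5 = (-0.5595, -0.8288)
∠(n_3, n_5) = 98.70°
δ = |180° − 98.70°| = 81.30°
81.30° > 2α = 38.58°  →  invalid

δ = 81.30°, invalid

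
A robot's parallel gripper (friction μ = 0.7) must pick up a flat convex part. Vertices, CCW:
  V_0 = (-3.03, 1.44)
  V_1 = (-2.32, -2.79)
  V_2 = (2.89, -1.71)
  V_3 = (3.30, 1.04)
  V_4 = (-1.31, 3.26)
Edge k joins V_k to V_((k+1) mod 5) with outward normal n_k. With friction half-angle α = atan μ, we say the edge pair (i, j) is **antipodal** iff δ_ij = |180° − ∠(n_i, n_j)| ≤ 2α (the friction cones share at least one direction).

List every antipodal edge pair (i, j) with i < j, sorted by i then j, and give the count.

α = atan 0.7 = 34.99°;  2α = 69.98°
n_0 = (-0.9862, -0.1655)
n_1 = (+0.2030, -0.9792)
n_2 = (+0.9891, -0.1475)
n_3 = (+0.4339, +0.9010)
n_4 = (-0.7268, +0.6869)
  (0,1): δ = 87.82°  ·
  (0,2): δ = 18.01°  ✓
  (0,3): δ = 54.76°  ✓
  (0,4): δ = 127.09°  ·
  (1,2): δ = 110.19°  ·
  (1,3): δ = 37.42°  ✓
  (1,4): δ = 34.91°  ✓
  (2,3): δ = 107.23°  ·
  (2,4): δ = 34.90°  ✓
  (3,4): δ = 107.67°  ·
antipodal pairs: 5

count = 5; pairs: (0,2), (0,3), (1,3), (1,4), (2,4)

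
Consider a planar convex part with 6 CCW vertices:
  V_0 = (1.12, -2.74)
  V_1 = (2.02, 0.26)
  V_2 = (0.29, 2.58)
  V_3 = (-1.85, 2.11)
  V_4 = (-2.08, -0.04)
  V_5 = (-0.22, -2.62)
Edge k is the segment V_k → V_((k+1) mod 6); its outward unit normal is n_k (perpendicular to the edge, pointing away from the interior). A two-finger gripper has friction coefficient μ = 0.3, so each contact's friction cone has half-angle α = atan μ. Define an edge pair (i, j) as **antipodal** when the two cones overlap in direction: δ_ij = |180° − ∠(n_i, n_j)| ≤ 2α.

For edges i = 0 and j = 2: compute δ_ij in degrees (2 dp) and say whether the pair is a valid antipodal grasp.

δ = 60.91°, invalid

α = atan 0.3 = 16.70°;  2α = 33.40°
edge 0: e_0 = (+0.90, +3.00);  n_0 = (+0.9578, -0.2873)
edge 2: e_2 = (-2.14, -0.47);  n_2 = (-0.2145, +0.9767)
∠(n_0, n_2) = 119.09°
δ = |180° − 119.09°| = 60.91°
60.91° > 2α = 33.40°  →  invalid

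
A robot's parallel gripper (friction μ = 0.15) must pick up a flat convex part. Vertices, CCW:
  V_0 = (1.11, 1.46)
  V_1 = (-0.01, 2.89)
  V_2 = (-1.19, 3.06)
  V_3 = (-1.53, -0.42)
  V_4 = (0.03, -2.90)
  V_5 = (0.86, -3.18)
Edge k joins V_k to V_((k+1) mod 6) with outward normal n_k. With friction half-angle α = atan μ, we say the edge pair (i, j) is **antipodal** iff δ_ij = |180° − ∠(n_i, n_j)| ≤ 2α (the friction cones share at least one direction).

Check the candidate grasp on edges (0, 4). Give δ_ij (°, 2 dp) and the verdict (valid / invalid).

α = atan 0.15 = 8.53°;  2α = 17.06°
edge 0: e_0 = (-1.12, +1.43);  n_0 = (+0.7873, +0.6166)
edge 4: e_4 = (+0.83, -0.28);  n_4 = (-0.3197, -0.9475)
∠(n_0, n_4) = 146.71°
δ = |180° − 146.71°| = 33.29°
33.29° > 2α = 17.06°  →  invalid

δ = 33.29°, invalid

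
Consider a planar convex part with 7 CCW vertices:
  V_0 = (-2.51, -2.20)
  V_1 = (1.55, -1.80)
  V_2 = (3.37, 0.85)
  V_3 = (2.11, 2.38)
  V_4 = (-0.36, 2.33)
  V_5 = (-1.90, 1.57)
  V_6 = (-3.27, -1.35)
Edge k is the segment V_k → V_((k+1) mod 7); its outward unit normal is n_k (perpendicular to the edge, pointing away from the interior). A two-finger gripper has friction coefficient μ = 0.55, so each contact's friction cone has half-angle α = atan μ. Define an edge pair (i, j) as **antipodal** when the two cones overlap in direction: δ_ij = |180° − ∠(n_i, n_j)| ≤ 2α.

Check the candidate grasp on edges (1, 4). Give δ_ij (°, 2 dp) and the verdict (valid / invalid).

α = atan 0.55 = 28.81°;  2α = 57.62°
edge 1: e_1 = (+1.82, +2.65);  n_1 = (+0.8243, -0.5661)
edge 4: e_4 = (-1.54, -0.76);  n_4 = (-0.4425, +0.8967)
∠(n_1, n_4) = 150.75°
δ = |180° − 150.75°| = 29.25°
29.25° ≤ 2α = 57.62°  →  valid

δ = 29.25°, valid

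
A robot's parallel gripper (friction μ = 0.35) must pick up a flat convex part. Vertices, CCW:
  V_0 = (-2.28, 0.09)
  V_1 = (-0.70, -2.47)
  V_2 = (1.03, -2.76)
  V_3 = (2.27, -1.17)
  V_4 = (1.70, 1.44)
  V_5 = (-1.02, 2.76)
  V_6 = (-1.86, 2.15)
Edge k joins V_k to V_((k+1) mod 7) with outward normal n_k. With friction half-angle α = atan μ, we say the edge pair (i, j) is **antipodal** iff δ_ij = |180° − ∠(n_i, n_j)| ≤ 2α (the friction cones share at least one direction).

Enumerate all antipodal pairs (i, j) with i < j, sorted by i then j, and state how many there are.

α = atan 0.35 = 19.29°;  2α = 38.58°
n_0 = (-0.8510, -0.5252)
n_1 = (-0.1653, -0.9862)
n_2 = (+0.7886, -0.6150)
n_3 = (+0.9770, +0.2134)
n_4 = (+0.4366, +0.8997)
n_5 = (-0.5876, +0.8092)
n_6 = (-0.9798, +0.1998)
  (0,1): δ = 131.20°  ·
  (0,2): δ = 69.63°  ·
  (0,3): δ = 19.36°  ✓
  (0,4): δ = 32.43°  ✓
  (0,5): δ = 94.30°  ·
  (0,6): δ = 136.79°  ·
  (1,2): δ = 118.43°  ·
  (1,3): δ = 68.16°  ·
  (1,4): δ = 16.37°  ✓
  (1,5): δ = 45.50°  ·
  (1,6): δ = 87.99°  ·
  (2,3): δ = 129.73°  ·
  (2,4): δ = 77.94°  ·
  (2,5): δ = 16.06°  ✓
  (2,6): δ = 26.43°  ✓
  (3,4): δ = 128.21°  ·
  (3,5): δ = 66.33°  ·
  (3,6): δ = 23.84°  ✓
  (4,5): δ = 118.13°  ·
  (4,6): δ = 75.64°  ·
  (5,6): δ = 137.51°  ·
antipodal pairs: 6

count = 6; pairs: (0,3), (0,4), (1,4), (2,5), (2,6), (3,6)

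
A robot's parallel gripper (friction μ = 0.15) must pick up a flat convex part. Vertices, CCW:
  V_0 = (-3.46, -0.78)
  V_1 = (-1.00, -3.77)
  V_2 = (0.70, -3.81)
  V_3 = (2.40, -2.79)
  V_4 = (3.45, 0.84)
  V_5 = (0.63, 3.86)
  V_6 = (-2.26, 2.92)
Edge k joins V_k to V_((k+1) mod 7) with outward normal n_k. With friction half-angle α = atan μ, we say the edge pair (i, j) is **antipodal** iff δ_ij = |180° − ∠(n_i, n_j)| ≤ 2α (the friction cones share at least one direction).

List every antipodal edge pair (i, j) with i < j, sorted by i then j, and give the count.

α = atan 0.15 = 8.53°;  2α = 17.06°
n_0 = (-0.7722, -0.6353)
n_1 = (-0.0235, -0.9997)
n_2 = (+0.5145, -0.8575)
n_3 = (+0.9606, -0.2779)
n_4 = (+0.7309, +0.6825)
n_5 = (-0.3093, +0.9510)
n_6 = (-0.9512, +0.3085)
  (0,1): δ = 130.79°  ·
  (0,2): δ = 98.48°  ·
  (0,3): δ = 55.58°  ·
  (0,4): δ = 3.59°  ✓
  (0,5): δ = 68.57°  ·
  (0,6): δ = 122.59°  ·
  (1,2): δ = 147.69°  ·
  (1,3): δ = 104.78°  ·
  (1,4): δ = 45.61°  ·
  (1,5): δ = 19.37°  ·
  (1,6): δ = 73.38°  ·
  (2,3): δ = 137.10°  ·
  (2,4): δ = 77.93°  ·
  (2,5): δ = 12.95°  ✓
  (2,6): δ = 41.07°  ·
  (3,4): δ = 120.83°  ·
  (3,5): δ = 55.85°  ·
  (3,6): δ = 1.84°  ✓
  (4,5): δ = 115.02°  ·
  (4,6): δ = 61.01°  ·
  (5,6): δ = 125.99°  ·
antipodal pairs: 3

count = 3; pairs: (0,4), (2,5), (3,6)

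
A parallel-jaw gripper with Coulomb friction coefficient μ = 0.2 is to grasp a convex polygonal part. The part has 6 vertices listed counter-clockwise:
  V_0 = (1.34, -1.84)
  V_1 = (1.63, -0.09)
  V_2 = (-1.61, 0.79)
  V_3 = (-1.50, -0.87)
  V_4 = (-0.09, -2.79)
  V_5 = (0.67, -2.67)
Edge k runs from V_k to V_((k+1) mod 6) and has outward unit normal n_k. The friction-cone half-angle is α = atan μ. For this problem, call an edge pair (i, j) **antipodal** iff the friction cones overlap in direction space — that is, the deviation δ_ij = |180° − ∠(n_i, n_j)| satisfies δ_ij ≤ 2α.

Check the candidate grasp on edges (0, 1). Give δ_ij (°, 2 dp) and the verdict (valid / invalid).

α = atan 0.2 = 11.31°;  2α = 22.62°
edge 0: e_0 = (+0.29, +1.75);  n_0 = (+0.9865, -0.1635)
edge 1: e_1 = (-3.24, +0.88);  n_1 = (+0.2621, +0.9650)
∠(n_0, n_1) = 84.21°
δ = |180° − 84.21°| = 95.79°
95.79° > 2α = 22.62°  →  invalid

δ = 95.79°, invalid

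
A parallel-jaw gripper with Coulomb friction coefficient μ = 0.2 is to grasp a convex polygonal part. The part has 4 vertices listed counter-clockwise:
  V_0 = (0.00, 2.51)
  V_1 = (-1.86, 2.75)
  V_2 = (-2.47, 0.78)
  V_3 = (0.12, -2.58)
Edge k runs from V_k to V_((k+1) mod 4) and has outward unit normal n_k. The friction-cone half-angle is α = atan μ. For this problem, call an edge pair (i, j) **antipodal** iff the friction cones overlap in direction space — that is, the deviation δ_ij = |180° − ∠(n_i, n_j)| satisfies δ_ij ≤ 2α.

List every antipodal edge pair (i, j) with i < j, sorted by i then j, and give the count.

α = atan 0.2 = 11.31°;  2α = 22.62°
n_0 = (+0.1280, +0.9918)
n_1 = (-0.9553, +0.2958)
n_2 = (-0.7920, -0.6105)
n_3 = (+0.9997, +0.0236)
  (0,1): δ = 99.85°  ·
  (0,2): δ = 45.02°  ·
  (0,3): δ = 98.70°  ·
  (1,2): δ = 125.17°  ·
  (1,3): δ = 18.56°  ✓
  (2,3): δ = 36.28°  ·
antipodal pairs: 1

count = 1; pairs: (1,3)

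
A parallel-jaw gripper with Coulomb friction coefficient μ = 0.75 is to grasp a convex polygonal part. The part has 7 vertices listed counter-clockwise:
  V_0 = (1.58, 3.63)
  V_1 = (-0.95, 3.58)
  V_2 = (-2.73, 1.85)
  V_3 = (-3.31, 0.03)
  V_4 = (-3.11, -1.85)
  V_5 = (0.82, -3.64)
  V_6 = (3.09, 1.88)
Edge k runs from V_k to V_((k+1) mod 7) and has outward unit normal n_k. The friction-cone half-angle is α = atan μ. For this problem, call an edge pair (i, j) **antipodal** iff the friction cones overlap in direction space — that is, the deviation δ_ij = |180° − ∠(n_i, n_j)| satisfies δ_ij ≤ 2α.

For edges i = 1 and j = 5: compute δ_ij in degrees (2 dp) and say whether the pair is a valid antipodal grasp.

δ = 23.46°, valid

α = atan 0.75 = 36.87°;  2α = 73.74°
edge 1: e_1 = (-1.78, -1.73);  n_1 = (-0.6970, +0.7171)
edge 5: e_5 = (+2.27, +5.52);  n_5 = (+0.9249, -0.3803)
∠(n_1, n_5) = 156.54°
δ = |180° − 156.54°| = 23.46°
23.46° ≤ 2α = 73.74°  →  valid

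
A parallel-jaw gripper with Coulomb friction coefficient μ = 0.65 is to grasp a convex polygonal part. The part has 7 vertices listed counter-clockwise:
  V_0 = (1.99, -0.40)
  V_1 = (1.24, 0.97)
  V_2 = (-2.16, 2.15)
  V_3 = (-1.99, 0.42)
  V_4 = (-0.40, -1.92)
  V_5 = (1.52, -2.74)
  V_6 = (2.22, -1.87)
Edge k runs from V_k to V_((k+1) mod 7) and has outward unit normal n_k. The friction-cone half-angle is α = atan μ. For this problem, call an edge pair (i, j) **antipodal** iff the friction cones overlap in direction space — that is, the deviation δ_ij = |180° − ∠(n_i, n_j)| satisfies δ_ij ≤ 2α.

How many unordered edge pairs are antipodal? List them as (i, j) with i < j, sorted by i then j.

α = atan 0.65 = 33.02°;  2α = 66.05°
n_0 = (+0.8772, +0.4802)
n_1 = (+0.3279, +0.9447)
n_2 = (-0.9952, -0.0978)
n_3 = (-0.8271, -0.5620)
n_4 = (-0.3928, -0.9196)
n_5 = (+0.7791, -0.6269)
n_6 = (+0.9880, +0.1546)
  (0,1): δ = 137.84°  ·
  (0,2): δ = 23.09°  ✓
  (0,3): δ = 5.50°  ✓
  (0,4): δ = 38.18°  ✓
  (0,5): δ = 112.48°  ·
  (0,6): δ = 160.19°  ·
  (1,2): δ = 65.25°  ✓
  (1,3): δ = 36.66°  ✓
  (1,4): δ = 3.99°  ✓
  (1,5): δ = 70.32°  ·
  (1,6): δ = 118.03°  ·
  (2,3): δ = 151.42°  ·
  (2,4): δ = 118.74°  ·
  (2,5): δ = 44.43°  ✓
  (2,6): δ = 3.28°  ✓
  (3,4): δ = 147.32°  ·
  (3,5): δ = 73.02°  ·
  (3,6): δ = 25.30°  ✓
  (4,5): δ = 105.69°  ·
  (4,6): δ = 57.98°  ✓
  (5,6): δ = 132.29°  ·
antipodal pairs: 10

count = 10; pairs: (0,2), (0,3), (0,4), (1,2), (1,3), (1,4), (2,5), (2,6), (3,6), (4,6)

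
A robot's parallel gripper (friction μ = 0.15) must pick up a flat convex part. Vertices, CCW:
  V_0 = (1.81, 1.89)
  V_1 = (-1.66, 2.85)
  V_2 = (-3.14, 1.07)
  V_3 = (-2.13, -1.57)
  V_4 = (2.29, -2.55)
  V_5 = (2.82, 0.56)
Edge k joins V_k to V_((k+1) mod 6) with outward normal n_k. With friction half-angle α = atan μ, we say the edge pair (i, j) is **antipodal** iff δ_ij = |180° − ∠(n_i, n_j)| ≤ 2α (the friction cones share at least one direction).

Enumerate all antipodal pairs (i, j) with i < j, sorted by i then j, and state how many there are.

α = atan 0.15 = 8.53°;  2α = 17.06°
n_0 = (+0.2666, +0.9638)
n_1 = (-0.7689, +0.6393)
n_2 = (-0.9340, -0.3573)
n_3 = (-0.2165, -0.9763)
n_4 = (+0.9858, -0.1680)
n_5 = (+0.7964, +0.6048)
  (0,1): δ = 114.28°  ·
  (0,2): δ = 53.60°  ·
  (0,3): δ = 2.96°  ✓
  (0,4): δ = 95.79°  ·
  (0,5): δ = 142.68°  ·
  (1,2): δ = 119.32°  ·
  (1,3): δ = 62.76°  ·
  (1,4): δ = 30.07°  ·
  (1,5): δ = 76.96°  ·
  (2,3): δ = 123.44°  ·
  (2,4): δ = 30.61°  ·
  (2,5): δ = 16.28°  ✓
  (3,4): δ = 87.17°  ·
  (3,5): δ = 40.29°  ·
  (4,5): δ = 133.12°  ·
antipodal pairs: 2

count = 2; pairs: (0,3), (2,5)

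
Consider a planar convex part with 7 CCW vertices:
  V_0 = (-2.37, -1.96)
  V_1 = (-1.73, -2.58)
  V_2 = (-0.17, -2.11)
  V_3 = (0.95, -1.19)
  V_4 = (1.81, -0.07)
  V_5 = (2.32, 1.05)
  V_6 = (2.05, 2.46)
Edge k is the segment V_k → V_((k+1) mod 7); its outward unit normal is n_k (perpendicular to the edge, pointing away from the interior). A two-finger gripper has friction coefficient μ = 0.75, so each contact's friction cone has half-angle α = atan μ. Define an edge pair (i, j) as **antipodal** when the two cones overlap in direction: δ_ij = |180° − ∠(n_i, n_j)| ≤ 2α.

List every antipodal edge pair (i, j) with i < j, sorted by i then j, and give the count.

α = atan 0.75 = 36.87°;  2α = 73.74°
n_0 = (-0.6958, -0.7182)
n_1 = (+0.2885, -0.9575)
n_2 = (+0.6347, -0.7727)
n_3 = (+0.7932, -0.6090)
n_4 = (+0.9101, -0.4144)
n_5 = (+0.9822, +0.1881)
n_6 = (-0.7071, +0.7071)
  (0,1): δ = 119.14°  ·
  (0,2): δ = 96.51°  ·
  (0,3): δ = 83.43°  ·
  (0,4): δ = 70.39°  ✓
  (0,5): δ = 35.07°  ✓
  (0,6): δ = 89.09°  ·
  (1,2): δ = 157.37°  ·
  (1,3): δ = 144.29°  ·
  (1,4): δ = 131.25°  ·
  (1,5): δ = 95.93°  ·
  (1,6): δ = 28.23°  ✓
  (2,3): δ = 166.92°  ·
  (2,4): δ = 153.88°  ·
  (2,5): δ = 118.56°  ·
  (2,6): δ = 5.60°  ✓
  (3,4): δ = 166.96°  ·
  (3,5): δ = 131.64°  ·
  (3,6): δ = 7.48°  ✓
  (4,5): δ = 144.68°  ·
  (4,6): δ = 20.52°  ✓
  (5,6): δ = 55.84°  ✓
antipodal pairs: 7

count = 7; pairs: (0,4), (0,5), (1,6), (2,6), (3,6), (4,6), (5,6)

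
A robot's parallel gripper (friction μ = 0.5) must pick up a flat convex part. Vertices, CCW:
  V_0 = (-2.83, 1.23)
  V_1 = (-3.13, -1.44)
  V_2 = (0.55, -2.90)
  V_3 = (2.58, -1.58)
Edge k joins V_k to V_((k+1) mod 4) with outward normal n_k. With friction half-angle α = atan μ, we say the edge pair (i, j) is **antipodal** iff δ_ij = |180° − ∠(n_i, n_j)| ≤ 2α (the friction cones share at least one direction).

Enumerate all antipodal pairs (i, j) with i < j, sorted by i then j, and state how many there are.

α = atan 0.5 = 26.57°;  2α = 53.13°
n_0 = (-0.9937, +0.1117)
n_1 = (-0.3688, -0.9295)
n_2 = (+0.5451, -0.8383)
n_3 = (+0.4609, +0.8874)
  (0,1): δ = 105.23°  ·
  (0,2): δ = 50.56°  ✓
  (0,3): δ = 68.96°  ·
  (1,2): δ = 125.33°  ·
  (1,3): δ = 5.81°  ✓
  (2,3): δ = 60.48°  ·
antipodal pairs: 2

count = 2; pairs: (0,2), (1,3)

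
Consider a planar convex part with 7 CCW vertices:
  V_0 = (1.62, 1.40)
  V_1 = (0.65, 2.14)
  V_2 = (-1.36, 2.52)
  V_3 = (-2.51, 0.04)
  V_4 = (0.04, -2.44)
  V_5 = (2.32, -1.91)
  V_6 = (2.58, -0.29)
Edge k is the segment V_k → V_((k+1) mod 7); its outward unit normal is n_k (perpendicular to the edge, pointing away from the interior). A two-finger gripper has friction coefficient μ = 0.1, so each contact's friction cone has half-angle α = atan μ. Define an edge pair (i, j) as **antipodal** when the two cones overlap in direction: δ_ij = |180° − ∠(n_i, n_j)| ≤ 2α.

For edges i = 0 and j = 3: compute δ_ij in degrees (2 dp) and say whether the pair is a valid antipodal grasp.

δ = 6.86°, valid

α = atan 0.1 = 5.71°;  2α = 11.42°
edge 0: e_0 = (-0.97, +0.74);  n_0 = (+0.6065, +0.7951)
edge 3: e_3 = (+2.55, -2.48);  n_3 = (-0.6972, -0.7169)
∠(n_0, n_3) = 173.14°
δ = |180° − 173.14°| = 6.86°
6.86° ≤ 2α = 11.42°  →  valid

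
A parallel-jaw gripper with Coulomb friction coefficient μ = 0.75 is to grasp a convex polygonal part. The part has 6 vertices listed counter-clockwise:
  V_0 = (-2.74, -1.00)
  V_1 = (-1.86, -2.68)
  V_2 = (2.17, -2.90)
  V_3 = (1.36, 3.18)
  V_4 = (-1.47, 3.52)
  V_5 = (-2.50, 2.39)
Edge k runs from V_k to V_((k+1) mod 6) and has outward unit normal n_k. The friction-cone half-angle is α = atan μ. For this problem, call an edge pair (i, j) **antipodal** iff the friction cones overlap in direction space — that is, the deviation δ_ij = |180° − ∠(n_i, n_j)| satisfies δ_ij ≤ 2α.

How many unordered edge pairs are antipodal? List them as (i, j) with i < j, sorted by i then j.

count = 6; pairs: (0,2), (0,3), (1,3), (1,4), (2,4), (2,5)

α = atan 0.75 = 36.87°;  2α = 73.74°
n_0 = (-0.8858, -0.4640)
n_1 = (-0.0545, -0.9985)
n_2 = (+0.9912, +0.1321)
n_3 = (+0.1193, +0.9929)
n_4 = (-0.7391, +0.6736)
n_5 = (-0.9975, +0.0706)
  (0,1): δ = 120.77°  ·
  (0,2): δ = 20.06°  ✓
  (0,3): δ = 55.50°  ✓
  (0,4): δ = 110.00°  ·
  (0,5): δ = 148.30°  ·
  (1,2): δ = 79.29°  ·
  (1,3): δ = 3.73°  ✓
  (1,4): δ = 50.78°  ✓
  (1,5): δ = 89.08°  ·
  (2,3): δ = 104.44°  ·
  (2,4): δ = 49.94°  ✓
  (2,5): δ = 11.64°  ✓
  (3,4): δ = 125.50°  ·
  (3,5): δ = 87.20°  ·
  (4,5): δ = 141.70°  ·
antipodal pairs: 6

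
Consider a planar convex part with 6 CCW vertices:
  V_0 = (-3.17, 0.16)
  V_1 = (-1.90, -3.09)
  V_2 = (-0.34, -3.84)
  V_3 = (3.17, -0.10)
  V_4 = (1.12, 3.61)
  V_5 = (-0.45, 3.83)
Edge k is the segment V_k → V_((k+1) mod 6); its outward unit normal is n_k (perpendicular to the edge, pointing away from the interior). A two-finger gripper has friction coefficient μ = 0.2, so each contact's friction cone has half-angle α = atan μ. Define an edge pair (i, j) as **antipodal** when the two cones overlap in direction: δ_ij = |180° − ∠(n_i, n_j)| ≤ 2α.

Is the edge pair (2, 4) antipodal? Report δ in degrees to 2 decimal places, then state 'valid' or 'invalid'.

α = atan 0.2 = 11.31°;  2α = 22.62°
edge 2: e_2 = (+3.51, +3.74);  n_2 = (+0.7292, -0.6843)
edge 4: e_4 = (-1.57, +0.22);  n_4 = (+0.1388, +0.9903)
∠(n_2, n_4) = 125.21°
δ = |180° − 125.21°| = 54.79°
54.79° > 2α = 22.62°  →  invalid

δ = 54.79°, invalid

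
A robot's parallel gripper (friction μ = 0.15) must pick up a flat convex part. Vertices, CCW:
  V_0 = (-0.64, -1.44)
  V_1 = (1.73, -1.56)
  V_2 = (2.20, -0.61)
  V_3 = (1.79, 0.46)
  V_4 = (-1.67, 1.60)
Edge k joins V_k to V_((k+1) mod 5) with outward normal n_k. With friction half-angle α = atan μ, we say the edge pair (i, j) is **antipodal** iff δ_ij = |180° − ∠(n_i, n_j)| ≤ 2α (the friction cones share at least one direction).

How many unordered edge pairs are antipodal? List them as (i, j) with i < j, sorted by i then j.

α = atan 0.15 = 8.53°;  2α = 17.06°
n_0 = (-0.0506, -0.9987)
n_1 = (+0.8963, -0.4434)
n_2 = (+0.9338, +0.3578)
n_3 = (+0.3129, +0.9498)
n_4 = (-0.9471, -0.3209)
  (0,1): δ = 113.42°  ·
  (0,2): δ = 66.14°  ·
  (0,3): δ = 15.34°  ✓
  (0,4): δ = 111.62°  ·
  (1,2): δ = 132.71°  ·
  (1,3): δ = 81.91°  ·
  (1,4): δ = 45.04°  ·
  (2,3): δ = 129.20°  ·
  (2,4): δ = 2.25°  ✓
  (3,4): δ = 53.05°  ·
antipodal pairs: 2

count = 2; pairs: (0,3), (2,4)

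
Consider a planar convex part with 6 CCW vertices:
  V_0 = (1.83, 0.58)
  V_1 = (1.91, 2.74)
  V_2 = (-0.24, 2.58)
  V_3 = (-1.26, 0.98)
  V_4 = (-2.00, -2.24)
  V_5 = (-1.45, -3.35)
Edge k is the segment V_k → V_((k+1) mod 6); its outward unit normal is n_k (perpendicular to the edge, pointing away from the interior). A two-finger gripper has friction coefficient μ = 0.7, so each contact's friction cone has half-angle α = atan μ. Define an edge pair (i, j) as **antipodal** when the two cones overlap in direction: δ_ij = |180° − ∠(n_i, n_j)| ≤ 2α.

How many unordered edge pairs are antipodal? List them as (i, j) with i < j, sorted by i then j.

count = 8; pairs: (0,2), (0,3), (0,4), (1,4), (1,5), (2,5), (3,5), (4,5)

α = atan 0.7 = 34.99°;  2α = 69.98°
n_0 = (+0.9993, -0.0370)
n_1 = (-0.0742, +0.9972)
n_2 = (-0.8432, +0.5376)
n_3 = (-0.9746, +0.2240)
n_4 = (-0.8960, -0.4440)
n_5 = (+0.7677, -0.6408)
  (0,1): δ = 83.62°  ·
  (0,2): δ = 30.40°  ✓
  (0,3): δ = 10.82°  ✓
  (0,4): δ = 28.48°  ✓
  (0,5): δ = 142.27°  ·
  (1,2): δ = 126.77°  ·
  (1,3): δ = 107.20°  ·
  (1,4): δ = 67.90°  ✓
  (1,5): δ = 45.90°  ✓
  (2,3): δ = 160.43°  ·
  (2,4): δ = 121.12°  ·
  (2,5): δ = 7.33°  ✓
  (3,4): δ = 140.70°  ·
  (3,5): δ = 26.91°  ✓
  (4,5): δ = 66.21°  ✓
antipodal pairs: 8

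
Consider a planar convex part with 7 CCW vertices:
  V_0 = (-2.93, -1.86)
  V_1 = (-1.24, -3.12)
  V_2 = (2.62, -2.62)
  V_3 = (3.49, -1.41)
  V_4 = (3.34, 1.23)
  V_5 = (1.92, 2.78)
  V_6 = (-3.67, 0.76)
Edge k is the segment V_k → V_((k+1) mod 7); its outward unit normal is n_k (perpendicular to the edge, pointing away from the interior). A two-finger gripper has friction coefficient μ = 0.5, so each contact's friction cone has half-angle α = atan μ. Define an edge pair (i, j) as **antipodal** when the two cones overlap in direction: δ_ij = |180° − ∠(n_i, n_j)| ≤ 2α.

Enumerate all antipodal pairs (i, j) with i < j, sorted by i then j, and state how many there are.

count = 7; pairs: (0,3), (0,4), (1,5), (2,5), (2,6), (3,6), (4,6)

α = atan 0.5 = 26.57°;  2α = 53.13°
n_0 = (-0.5977, -0.8017)
n_1 = (+0.1285, -0.9917)
n_2 = (+0.8119, -0.5838)
n_3 = (+0.9984, +0.0567)
n_4 = (+0.7374, +0.6755)
n_5 = (-0.3399, +0.9405)
n_6 = (-0.9624, -0.2718)
  (0,1): δ = 135.91°  ·
  (0,2): δ = 89.01°  ·
  (0,3): δ = 50.04°  ✓
  (0,4): δ = 10.80°  ✓
  (0,5): δ = 56.57°  ·
  (0,6): δ = 142.48°  ·
  (1,2): δ = 133.10°  ·
  (1,3): δ = 94.13°  ·
  (1,4): δ = 54.89°  ·
  (1,5): δ = 12.49°  ✓
  (1,6): δ = 98.39°  ·
  (2,3): δ = 141.03°  ·
  (2,4): δ = 101.79°  ·
  (2,5): δ = 34.42°  ✓
  (2,6): δ = 51.49°  ✓
  (3,4): δ = 140.76°  ·
  (3,5): δ = 73.38°  ·
  (3,6): δ = 12.52°  ✓
  (4,5): δ = 112.63°  ·
  (4,6): δ = 26.72°  ✓
  (5,6): δ = 94.10°  ·
antipodal pairs: 7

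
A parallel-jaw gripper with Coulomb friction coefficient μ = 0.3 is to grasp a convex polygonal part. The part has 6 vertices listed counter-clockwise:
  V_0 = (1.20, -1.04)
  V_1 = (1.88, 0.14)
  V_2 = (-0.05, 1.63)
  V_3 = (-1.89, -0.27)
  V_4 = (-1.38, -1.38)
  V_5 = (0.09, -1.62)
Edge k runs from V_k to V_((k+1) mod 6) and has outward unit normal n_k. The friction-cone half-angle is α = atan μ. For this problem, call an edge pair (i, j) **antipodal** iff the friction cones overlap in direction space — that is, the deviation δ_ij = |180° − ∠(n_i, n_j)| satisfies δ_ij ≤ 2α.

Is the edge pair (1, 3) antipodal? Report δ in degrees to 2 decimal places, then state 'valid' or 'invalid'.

δ = 27.65°, valid

α = atan 0.3 = 16.70°;  2α = 33.40°
edge 1: e_1 = (-1.93, +1.49);  n_1 = (+0.6111, +0.7916)
edge 3: e_3 = (+0.51, -1.11);  n_3 = (-0.9087, -0.4175)
∠(n_1, n_3) = 152.35°
δ = |180° − 152.35°| = 27.65°
27.65° ≤ 2α = 33.40°  →  valid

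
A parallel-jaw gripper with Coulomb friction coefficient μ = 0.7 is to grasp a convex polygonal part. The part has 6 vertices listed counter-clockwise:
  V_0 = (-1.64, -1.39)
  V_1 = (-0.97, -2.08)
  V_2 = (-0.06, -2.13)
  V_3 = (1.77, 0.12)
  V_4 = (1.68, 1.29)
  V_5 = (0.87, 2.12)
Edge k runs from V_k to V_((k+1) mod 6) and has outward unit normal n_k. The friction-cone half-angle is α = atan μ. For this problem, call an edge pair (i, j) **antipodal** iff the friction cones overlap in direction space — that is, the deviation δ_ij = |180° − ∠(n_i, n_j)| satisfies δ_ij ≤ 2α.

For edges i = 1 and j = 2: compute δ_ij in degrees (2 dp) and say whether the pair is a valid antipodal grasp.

α = atan 0.7 = 34.99°;  2α = 69.98°
edge 1: e_1 = (+0.91, -0.05);  n_1 = (-0.0549, -0.9985)
edge 2: e_2 = (+1.83, +2.25);  n_2 = (+0.7758, -0.6310)
∠(n_1, n_2) = 54.02°
δ = |180° − 54.02°| = 125.98°
125.98° > 2α = 69.98°  →  invalid

δ = 125.98°, invalid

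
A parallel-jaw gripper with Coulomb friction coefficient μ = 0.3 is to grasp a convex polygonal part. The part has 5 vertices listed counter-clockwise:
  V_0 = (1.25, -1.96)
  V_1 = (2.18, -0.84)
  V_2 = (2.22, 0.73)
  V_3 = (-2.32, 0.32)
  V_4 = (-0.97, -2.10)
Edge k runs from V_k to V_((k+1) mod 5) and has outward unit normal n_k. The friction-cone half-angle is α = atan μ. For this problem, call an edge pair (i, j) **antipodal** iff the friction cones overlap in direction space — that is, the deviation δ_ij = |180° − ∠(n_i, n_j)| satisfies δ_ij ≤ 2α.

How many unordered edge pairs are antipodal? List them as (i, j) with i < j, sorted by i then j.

α = atan 0.3 = 16.70°;  2α = 33.40°
n_0 = (+0.7693, -0.6388)
n_1 = (+0.9997, -0.0255)
n_2 = (-0.0899, +0.9959)
n_3 = (-0.8733, -0.4872)
n_4 = (+0.0629, -0.9980)
  (0,1): δ = 141.75°  ·
  (0,2): δ = 45.13°  ·
  (0,3): δ = 68.86°  ·
  (0,4): δ = 133.31°  ·
  (1,2): δ = 83.38°  ·
  (1,3): δ = 30.61°  ✓
  (1,4): δ = 95.07°  ·
  (2,3): δ = 66.01°  ·
  (2,4): δ = 1.55°  ✓
  (3,4): δ = 115.55°  ·
antipodal pairs: 2

count = 2; pairs: (1,3), (2,4)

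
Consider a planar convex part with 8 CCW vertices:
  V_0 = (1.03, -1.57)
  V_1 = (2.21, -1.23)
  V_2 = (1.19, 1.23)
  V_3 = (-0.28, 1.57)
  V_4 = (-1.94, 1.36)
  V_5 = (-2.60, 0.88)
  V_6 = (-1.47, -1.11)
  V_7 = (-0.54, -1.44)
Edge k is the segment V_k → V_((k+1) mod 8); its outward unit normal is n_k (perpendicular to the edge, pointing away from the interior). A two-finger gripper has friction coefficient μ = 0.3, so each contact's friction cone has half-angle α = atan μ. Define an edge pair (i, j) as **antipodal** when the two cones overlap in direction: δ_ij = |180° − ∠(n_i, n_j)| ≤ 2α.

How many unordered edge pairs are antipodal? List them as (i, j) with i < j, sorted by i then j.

α = atan 0.3 = 16.70°;  2α = 33.40°
n_0 = (+0.2769, -0.9609)
n_1 = (+0.9237, +0.3830)
n_2 = (+0.2253, +0.9743)
n_3 = (-0.1255, +0.9921)
n_4 = (-0.5882, +0.8087)
n_5 = (-0.8696, -0.4938)
n_6 = (-0.3344, -0.9424)
n_7 = (-0.0825, -0.9966)
  (0,1): δ = 83.55°  ·
  (0,2): δ = 29.10°  ✓
  (0,3): δ = 8.86°  ✓
  (0,4): δ = 19.95°  ✓
  (0,5): δ = 103.52°  ·
  (0,6): δ = 144.39°  ·
  (0,7): δ = 159.19°  ·
  (1,2): δ = 125.54°  ·
  (1,3): δ = 105.31°  ·
  (1,4): δ = 76.49°  ·
  (1,5): δ = 7.07°  ✓
  (1,6): δ = 47.94°  ·
  (1,7): δ = 62.75°  ·
  (2,3): δ = 159.77°  ·
  (2,4): δ = 130.95°  ·
  (2,5): δ = 47.39°  ·
  (2,6): δ = 6.51°  ✓
  (2,7): δ = 8.29°  ✓
  (3,4): δ = 151.18°  ·
  (3,5): δ = 67.62°  ·
  (3,6): δ = 26.75°  ✓
  (3,7): δ = 11.94°  ✓
  (4,5): δ = 96.44°  ·
  (4,6): δ = 55.56°  ·
  (4,7): δ = 40.76°  ·
  (5,6): δ = 139.13°  ·
  (5,7): δ = 124.32°  ·
  (6,7): δ = 165.20°  ·
antipodal pairs: 8

count = 8; pairs: (0,2), (0,3), (0,4), (1,5), (2,6), (2,7), (3,6), (3,7)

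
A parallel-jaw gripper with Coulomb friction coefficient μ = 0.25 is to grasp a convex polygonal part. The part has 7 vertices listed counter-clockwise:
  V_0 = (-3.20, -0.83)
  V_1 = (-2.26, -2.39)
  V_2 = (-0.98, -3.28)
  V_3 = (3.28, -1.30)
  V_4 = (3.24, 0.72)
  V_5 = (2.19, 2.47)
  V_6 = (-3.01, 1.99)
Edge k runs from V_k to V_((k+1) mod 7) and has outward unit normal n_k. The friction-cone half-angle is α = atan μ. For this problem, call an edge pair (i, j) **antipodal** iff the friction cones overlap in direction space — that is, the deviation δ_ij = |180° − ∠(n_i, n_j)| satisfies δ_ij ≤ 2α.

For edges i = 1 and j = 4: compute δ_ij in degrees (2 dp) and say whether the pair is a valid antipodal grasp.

α = atan 0.25 = 14.04°;  2α = 28.07°
edge 1: e_1 = (+1.28, -0.89);  n_1 = (-0.5709, -0.8210)
edge 4: e_4 = (-1.05, +1.75);  n_4 = (+0.8575, +0.5145)
∠(n_1, n_4) = 155.78°
δ = |180° − 155.78°| = 24.22°
24.22° ≤ 2α = 28.07°  →  valid

δ = 24.22°, valid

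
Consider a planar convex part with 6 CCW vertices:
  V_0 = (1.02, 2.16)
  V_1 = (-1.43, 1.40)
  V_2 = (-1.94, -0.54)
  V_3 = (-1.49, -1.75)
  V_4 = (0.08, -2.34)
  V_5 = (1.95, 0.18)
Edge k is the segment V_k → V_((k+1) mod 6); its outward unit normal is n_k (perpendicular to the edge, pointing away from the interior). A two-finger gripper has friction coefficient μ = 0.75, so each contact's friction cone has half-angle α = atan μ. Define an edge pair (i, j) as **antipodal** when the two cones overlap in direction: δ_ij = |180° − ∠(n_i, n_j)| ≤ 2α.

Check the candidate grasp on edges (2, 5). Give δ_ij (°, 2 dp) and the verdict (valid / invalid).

α = atan 0.75 = 36.87°;  2α = 73.74°
edge 2: e_2 = (+0.45, -1.21);  n_2 = (-0.9373, -0.3486)
edge 5: e_5 = (-0.93, +1.98);  n_5 = (+0.9051, +0.4251)
∠(n_2, n_5) = 175.24°
δ = |180° − 175.24°| = 4.76°
4.76° ≤ 2α = 73.74°  →  valid

δ = 4.76°, valid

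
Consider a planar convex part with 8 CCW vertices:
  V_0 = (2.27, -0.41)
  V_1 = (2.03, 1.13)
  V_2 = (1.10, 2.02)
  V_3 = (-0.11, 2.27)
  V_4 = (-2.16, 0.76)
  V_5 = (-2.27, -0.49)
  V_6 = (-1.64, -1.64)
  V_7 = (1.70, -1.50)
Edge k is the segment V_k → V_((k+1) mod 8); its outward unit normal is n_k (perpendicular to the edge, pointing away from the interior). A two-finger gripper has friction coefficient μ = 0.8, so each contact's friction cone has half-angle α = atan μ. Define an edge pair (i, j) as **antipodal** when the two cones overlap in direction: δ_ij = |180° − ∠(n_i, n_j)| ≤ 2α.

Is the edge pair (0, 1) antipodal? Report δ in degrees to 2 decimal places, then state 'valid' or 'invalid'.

α = atan 0.8 = 38.66°;  2α = 77.32°
edge 0: e_0 = (-0.24, +1.54);  n_0 = (+0.9881, +0.1540)
edge 1: e_1 = (-0.93, +0.89);  n_1 = (+0.6914, +0.7225)
∠(n_0, n_1) = 37.40°
δ = |180° − 37.40°| = 142.60°
142.60° > 2α = 77.32°  →  invalid

δ = 142.60°, invalid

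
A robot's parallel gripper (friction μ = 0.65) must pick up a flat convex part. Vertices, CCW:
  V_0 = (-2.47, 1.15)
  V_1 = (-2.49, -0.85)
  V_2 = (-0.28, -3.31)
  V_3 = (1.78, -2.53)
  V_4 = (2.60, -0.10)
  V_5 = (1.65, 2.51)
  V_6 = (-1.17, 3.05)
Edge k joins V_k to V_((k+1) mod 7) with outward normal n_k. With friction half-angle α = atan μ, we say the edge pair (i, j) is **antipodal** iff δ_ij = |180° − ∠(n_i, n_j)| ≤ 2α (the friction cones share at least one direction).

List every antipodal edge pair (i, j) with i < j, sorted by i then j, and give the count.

count = 9; pairs: (0,3), (0,4), (1,3), (1,4), (1,5), (2,5), (2,6), (3,6), (4,6)

α = atan 0.65 = 33.02°;  2α = 66.05°
n_0 = (-1.0000, +0.0100)
n_1 = (-0.7439, -0.6683)
n_2 = (+0.3541, -0.9352)
n_3 = (+0.9475, -0.3197)
n_4 = (+0.9397, +0.3420)
n_5 = (+0.1881, +0.9822)
n_6 = (-0.8253, +0.5647)
  (0,1): δ = 137.49°  ·
  (0,2): δ = 68.69°  ·
  (0,3): δ = 18.07°  ✓
  (0,4): δ = 20.57°  ✓
  (0,5): δ = 79.73°  ·
  (0,6): δ = 146.19°  ·
  (1,2): δ = 111.20°  ·
  (1,3): δ = 60.58°  ✓
  (1,4): δ = 21.93°  ✓
  (1,5): δ = 37.22°  ✓
  (1,6): δ = 103.68°  ·
  (2,3): δ = 129.39°  ·
  (2,4): δ = 90.74°  ·
  (2,5): δ = 31.58°  ✓
  (2,6): δ = 34.88°  ✓
  (3,4): δ = 141.35°  ·
  (3,5): δ = 82.19°  ·
  (3,6): δ = 15.73°  ✓
  (4,5): δ = 120.84°  ·
  (4,6): δ = 54.38°  ✓
  (5,6): δ = 113.54°  ·
antipodal pairs: 9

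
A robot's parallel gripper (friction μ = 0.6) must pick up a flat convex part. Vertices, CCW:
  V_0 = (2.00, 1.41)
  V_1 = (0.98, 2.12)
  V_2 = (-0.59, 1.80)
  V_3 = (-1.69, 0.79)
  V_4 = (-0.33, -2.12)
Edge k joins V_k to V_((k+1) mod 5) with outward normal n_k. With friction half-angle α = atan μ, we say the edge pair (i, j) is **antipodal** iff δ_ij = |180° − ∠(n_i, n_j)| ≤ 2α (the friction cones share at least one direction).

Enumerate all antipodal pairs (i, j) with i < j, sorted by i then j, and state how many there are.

count = 4; pairs: (0,3), (1,4), (2,4), (3,4)

α = atan 0.6 = 30.96°;  2α = 61.93°
n_0 = (+0.5713, +0.8207)
n_1 = (-0.1997, +0.9799)
n_2 = (-0.6763, +0.7366)
n_3 = (-0.9059, -0.4234)
n_4 = (+0.8346, -0.5509)
  (0,1): δ = 133.64°  ·
  (0,2): δ = 102.60°  ·
  (0,3): δ = 30.11°  ✓
  (0,4): δ = 91.41°  ·
  (1,2): δ = 148.96°  ·
  (1,3): δ = 76.47°  ·
  (1,4): δ = 45.05°  ✓
  (2,3): δ = 107.51°  ·
  (2,4): δ = 14.02°  ✓
  (3,4): δ = 58.48°  ✓
antipodal pairs: 4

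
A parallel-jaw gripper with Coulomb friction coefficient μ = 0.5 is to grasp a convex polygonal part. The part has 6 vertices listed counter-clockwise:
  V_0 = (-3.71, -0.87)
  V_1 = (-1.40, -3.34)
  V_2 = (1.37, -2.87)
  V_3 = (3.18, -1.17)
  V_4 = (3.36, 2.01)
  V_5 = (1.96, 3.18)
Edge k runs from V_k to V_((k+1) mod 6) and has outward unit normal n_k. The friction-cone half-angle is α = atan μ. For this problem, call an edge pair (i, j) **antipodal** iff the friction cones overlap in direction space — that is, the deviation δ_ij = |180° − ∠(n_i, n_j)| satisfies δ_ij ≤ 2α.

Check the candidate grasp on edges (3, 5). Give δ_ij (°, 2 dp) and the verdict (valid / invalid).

δ = 51.22°, valid

α = atan 0.5 = 26.57°;  2α = 53.13°
edge 3: e_3 = (+0.18, +3.18);  n_3 = (+0.9984, -0.0565)
edge 5: e_5 = (-5.67, -4.05);  n_5 = (-0.5812, +0.8137)
∠(n_3, n_5) = 128.78°
δ = |180° − 128.78°| = 51.22°
51.22° ≤ 2α = 53.13°  →  valid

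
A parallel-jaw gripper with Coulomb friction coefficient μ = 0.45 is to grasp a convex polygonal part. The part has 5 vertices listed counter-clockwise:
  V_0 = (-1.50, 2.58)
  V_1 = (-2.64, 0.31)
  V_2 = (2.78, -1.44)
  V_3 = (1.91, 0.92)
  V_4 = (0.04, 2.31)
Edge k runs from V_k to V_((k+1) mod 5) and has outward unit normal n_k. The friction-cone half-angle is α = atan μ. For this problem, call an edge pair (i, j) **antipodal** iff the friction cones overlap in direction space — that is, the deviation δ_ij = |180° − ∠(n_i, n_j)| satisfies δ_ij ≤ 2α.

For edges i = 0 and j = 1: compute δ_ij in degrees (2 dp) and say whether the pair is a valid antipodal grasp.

α = atan 0.45 = 24.23°;  2α = 48.46°
edge 0: e_0 = (-1.14, -2.27);  n_0 = (-0.8936, +0.4488)
edge 1: e_1 = (+5.42, -1.75);  n_1 = (-0.3073, -0.9516)
∠(n_0, n_1) = 98.77°
δ = |180° − 98.77°| = 81.23°
81.23° > 2α = 48.46°  →  invalid

δ = 81.23°, invalid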